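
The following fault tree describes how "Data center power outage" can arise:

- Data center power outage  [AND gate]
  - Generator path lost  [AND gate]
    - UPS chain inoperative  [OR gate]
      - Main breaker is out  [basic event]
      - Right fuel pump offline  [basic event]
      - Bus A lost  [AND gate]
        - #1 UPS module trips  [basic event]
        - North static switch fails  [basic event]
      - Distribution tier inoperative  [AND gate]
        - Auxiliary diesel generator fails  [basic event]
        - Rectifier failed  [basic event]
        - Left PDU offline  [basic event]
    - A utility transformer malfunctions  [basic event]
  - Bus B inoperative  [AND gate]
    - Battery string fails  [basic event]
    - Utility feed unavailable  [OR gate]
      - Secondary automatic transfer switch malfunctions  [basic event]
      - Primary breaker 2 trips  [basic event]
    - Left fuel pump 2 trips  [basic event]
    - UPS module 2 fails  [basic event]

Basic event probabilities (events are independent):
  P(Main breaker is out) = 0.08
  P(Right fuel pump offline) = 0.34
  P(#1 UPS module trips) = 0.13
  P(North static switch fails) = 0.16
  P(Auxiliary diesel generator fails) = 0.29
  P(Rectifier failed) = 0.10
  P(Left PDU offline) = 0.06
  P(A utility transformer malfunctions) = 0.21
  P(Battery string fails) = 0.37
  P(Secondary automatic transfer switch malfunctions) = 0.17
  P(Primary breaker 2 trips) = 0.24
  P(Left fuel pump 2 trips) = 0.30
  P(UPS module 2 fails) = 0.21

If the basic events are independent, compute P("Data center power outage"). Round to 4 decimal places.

P(Bus A lost) [AND] = 0.13 × 0.16 = 0.020800
P(Distribution tier inoperative) [AND] = 0.29 × 0.10 × 0.06 = 0.001740
P(UPS chain inoperative) [OR] = 1 − (1−0.08) × (1−0.34) × (1−0.020800) × (1−0.001740) = 0.406464
P(Generator path lost) [AND] = 0.406464 × 0.21 = 0.085357
P(Utility feed unavailable) [OR] = 1 − (1−0.17) × (1−0.24) = 0.369200
P(Bus B inoperative) [AND] = 0.37 × 0.369200 × 0.30 × 0.21 = 0.008606
P(Data center power outage) [AND] = 0.085357 × 0.008606 = 0.000735
Rounded to 4 decimal places: P(Data center power outage) ≈ 0.0007.

0.0007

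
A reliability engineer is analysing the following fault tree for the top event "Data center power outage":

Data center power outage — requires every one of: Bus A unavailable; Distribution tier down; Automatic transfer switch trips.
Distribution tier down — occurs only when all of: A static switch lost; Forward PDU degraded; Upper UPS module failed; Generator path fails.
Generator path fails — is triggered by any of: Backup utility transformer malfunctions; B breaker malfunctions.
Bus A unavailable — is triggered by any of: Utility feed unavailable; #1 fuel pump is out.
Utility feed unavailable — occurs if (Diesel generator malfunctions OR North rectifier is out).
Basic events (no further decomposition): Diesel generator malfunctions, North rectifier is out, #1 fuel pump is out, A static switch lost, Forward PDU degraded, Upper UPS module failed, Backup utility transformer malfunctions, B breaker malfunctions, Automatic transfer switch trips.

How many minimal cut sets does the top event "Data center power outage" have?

6

Utility feed unavailable [OR]: union of children's cut sets → 2 cut set(s).
Bus A unavailable [OR]: union of children's cut sets → 3 cut set(s).
Generator path fails [OR]: union of children's cut sets → 2 cut set(s).
Distribution tier down [AND]: one cut set from each child combined → 1 × 1 × 1 × 2 = 2 cut set(s).
Data center power outage [AND]: one cut set from each child combined → 3 × 2 × 1 = 6 cut set(s).
Minimal cut sets: {A static switch lost, Automatic transfer switch trips, Backup utility transformer malfunctions, Diesel generator malfunctions, Forward PDU degraded, Upper UPS module failed}; {A static switch lost, Automatic transfer switch trips, B breaker malfunctions, Diesel generator malfunctions, Forward PDU degraded, Upper UPS module failed}; {A static switch lost, Automatic transfer switch trips, Backup utility transformer malfunctions, Forward PDU degraded, North rectifier is out, Upper UPS module failed}; {A static switch lost, Automatic transfer switch trips, B breaker malfunctions, Forward PDU degraded, North rectifier is out, Upper UPS module failed}; {#1 fuel pump is out, A static switch lost, Automatic transfer switch trips, Backup utility transformer malfunctions, Forward PDU degraded, Upper UPS module failed}; {#1 fuel pump is out, A static switch lost, Automatic transfer switch trips, B breaker malfunctions, Forward PDU degraded, Upper UPS module failed}.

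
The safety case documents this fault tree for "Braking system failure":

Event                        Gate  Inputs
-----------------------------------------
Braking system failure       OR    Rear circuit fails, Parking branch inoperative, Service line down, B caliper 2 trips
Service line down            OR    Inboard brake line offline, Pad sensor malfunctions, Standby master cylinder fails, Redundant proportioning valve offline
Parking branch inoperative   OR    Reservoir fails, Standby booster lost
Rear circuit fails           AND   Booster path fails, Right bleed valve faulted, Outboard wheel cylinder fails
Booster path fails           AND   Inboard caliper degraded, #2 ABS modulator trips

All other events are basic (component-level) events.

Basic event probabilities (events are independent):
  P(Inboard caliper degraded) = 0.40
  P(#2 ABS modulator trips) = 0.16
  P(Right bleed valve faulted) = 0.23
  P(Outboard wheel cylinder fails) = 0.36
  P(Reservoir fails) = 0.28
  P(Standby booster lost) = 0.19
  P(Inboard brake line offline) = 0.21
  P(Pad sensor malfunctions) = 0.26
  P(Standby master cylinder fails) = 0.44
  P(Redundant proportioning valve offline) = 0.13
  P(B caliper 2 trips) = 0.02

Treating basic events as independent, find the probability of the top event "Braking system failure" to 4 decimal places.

P(Booster path fails) [AND] = 0.40 × 0.16 = 0.064000
P(Rear circuit fails) [AND] = 0.064000 × 0.23 × 0.36 = 0.005299
P(Parking branch inoperative) [OR] = 1 − (1−0.28) × (1−0.19) = 0.416800
P(Service line down) [OR] = 1 − (1−0.21) × (1−0.26) × (1−0.44) × (1−0.13) = 0.715183
P(Braking system failure) [OR] = 1 − (1−0.005299) × (1−0.416800) × (1−0.715183) × (1−0.02) = 0.838079
Rounded to 4 decimal places: P(Braking system failure) ≈ 0.8381.

0.8381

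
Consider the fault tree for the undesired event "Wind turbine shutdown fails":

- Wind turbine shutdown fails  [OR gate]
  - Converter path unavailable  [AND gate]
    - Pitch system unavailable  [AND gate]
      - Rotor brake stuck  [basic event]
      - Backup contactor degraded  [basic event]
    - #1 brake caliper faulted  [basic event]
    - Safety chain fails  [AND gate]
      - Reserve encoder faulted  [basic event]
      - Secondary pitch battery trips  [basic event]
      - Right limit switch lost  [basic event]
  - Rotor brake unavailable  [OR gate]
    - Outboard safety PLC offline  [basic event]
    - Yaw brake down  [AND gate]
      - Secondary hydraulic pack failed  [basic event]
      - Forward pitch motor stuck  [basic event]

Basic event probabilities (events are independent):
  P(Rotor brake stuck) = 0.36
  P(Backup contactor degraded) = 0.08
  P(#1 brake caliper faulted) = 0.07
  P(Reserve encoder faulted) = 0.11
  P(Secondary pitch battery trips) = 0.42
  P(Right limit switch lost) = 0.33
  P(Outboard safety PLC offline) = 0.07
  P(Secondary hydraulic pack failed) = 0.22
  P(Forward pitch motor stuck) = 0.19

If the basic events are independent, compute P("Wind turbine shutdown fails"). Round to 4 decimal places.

P(Pitch system unavailable) [AND] = 0.36 × 0.08 = 0.028800
P(Safety chain fails) [AND] = 0.11 × 0.42 × 0.33 = 0.015246
P(Converter path unavailable) [AND] = 0.028800 × 0.07 × 0.015246 = 0.000031
P(Yaw brake down) [AND] = 0.22 × 0.19 = 0.041800
P(Rotor brake unavailable) [OR] = 1 − (1−0.07) × (1−0.041800) = 0.108874
P(Wind turbine shutdown fails) [OR] = 1 − (1−0.000031) × (1−0.108874) = 0.108902
Rounded to 4 decimal places: P(Wind turbine shutdown fails) ≈ 0.1089.

0.1089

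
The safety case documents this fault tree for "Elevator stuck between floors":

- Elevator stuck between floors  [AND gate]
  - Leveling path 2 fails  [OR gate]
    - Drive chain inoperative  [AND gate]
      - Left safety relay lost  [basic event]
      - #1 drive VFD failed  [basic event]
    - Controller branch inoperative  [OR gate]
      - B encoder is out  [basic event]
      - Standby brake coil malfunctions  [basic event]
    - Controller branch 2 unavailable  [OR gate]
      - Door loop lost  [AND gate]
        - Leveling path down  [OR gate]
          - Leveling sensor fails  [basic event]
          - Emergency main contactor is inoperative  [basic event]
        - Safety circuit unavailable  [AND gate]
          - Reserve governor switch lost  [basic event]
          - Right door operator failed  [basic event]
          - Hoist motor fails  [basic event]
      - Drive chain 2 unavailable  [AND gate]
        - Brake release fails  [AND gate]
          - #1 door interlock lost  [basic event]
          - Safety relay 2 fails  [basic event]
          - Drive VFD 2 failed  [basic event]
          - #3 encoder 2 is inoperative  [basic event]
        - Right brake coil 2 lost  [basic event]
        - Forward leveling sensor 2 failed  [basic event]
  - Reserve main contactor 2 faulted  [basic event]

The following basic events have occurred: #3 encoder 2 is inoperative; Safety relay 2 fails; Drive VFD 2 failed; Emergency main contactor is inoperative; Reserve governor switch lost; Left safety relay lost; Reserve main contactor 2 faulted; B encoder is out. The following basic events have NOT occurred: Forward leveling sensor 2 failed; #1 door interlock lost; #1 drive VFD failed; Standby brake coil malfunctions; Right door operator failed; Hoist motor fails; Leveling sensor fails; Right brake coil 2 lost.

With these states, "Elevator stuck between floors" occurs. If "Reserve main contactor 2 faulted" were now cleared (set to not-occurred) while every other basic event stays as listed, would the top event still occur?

No

Counterfactual: set "Reserve main contactor 2 faulted" to not occurred.
Drive chain inoperative [AND]: Left safety relay lost=occurs, #1 drive VFD failed=not → not all inputs occur → does not occur.
Controller branch inoperative [OR]: B encoder is out=occurs, Standby brake coil malfunctions=not → at least one input occurs → occurs.
Leveling path down [OR]: Leveling sensor fails=not, Emergency main contactor is inoperative=occurs → at least one input occurs → occurs.
Safety circuit unavailable [AND]: Reserve governor switch lost=occurs, Right door operator failed=not, Hoist motor fails=not → not all inputs occur → does not occur.
Door loop lost [AND]: Leveling path down=occurs, Safety circuit unavailable=not → not all inputs occur → does not occur.
Brake release fails [AND]: #1 door interlock lost=not, Safety relay 2 fails=occurs, Drive VFD 2 failed=occurs, #3 encoder 2 is inoperative=occurs → not all inputs occur → does not occur.
Drive chain 2 unavailable [AND]: Brake release fails=not, Right brake coil 2 lost=not, Forward leveling sensor 2 failed=not → not all inputs occur → does not occur.
Controller branch 2 unavailable [OR]: Door loop lost=not, Drive chain 2 unavailable=not → no input occurs → does not occur.
Leveling path 2 fails [OR]: Drive chain inoperative=not, Controller branch inoperative=occurs, Controller branch 2 unavailable=not → at least one input occurs → occurs.
Elevator stuck between floors [AND]: Leveling path 2 fails=occurs, Reserve main contactor 2 faulted=not → not all inputs occur → does not occur.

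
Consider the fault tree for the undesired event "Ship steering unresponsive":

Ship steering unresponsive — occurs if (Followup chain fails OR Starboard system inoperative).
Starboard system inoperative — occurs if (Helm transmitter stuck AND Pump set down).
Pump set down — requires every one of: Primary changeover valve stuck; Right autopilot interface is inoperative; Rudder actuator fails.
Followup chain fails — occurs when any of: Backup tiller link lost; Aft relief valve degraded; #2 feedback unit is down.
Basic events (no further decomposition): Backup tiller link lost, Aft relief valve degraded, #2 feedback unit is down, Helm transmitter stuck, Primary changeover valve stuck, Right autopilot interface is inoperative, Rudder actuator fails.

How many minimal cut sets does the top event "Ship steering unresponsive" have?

Followup chain fails [OR]: union of children's cut sets → 3 cut set(s).
Pump set down [AND]: one cut set from each child combined → 1 × 1 × 1 = 1 cut set(s).
Starboard system inoperative [AND]: one cut set from each child combined → 1 × 1 = 1 cut set(s).
Ship steering unresponsive [OR]: union of children's cut sets → 4 cut set(s).
Minimal cut sets: {Backup tiller link lost}; {Aft relief valve degraded}; {#2 feedback unit is down}; {Helm transmitter stuck, Primary changeover valve stuck, Right autopilot interface is inoperative, Rudder actuator fails}.

4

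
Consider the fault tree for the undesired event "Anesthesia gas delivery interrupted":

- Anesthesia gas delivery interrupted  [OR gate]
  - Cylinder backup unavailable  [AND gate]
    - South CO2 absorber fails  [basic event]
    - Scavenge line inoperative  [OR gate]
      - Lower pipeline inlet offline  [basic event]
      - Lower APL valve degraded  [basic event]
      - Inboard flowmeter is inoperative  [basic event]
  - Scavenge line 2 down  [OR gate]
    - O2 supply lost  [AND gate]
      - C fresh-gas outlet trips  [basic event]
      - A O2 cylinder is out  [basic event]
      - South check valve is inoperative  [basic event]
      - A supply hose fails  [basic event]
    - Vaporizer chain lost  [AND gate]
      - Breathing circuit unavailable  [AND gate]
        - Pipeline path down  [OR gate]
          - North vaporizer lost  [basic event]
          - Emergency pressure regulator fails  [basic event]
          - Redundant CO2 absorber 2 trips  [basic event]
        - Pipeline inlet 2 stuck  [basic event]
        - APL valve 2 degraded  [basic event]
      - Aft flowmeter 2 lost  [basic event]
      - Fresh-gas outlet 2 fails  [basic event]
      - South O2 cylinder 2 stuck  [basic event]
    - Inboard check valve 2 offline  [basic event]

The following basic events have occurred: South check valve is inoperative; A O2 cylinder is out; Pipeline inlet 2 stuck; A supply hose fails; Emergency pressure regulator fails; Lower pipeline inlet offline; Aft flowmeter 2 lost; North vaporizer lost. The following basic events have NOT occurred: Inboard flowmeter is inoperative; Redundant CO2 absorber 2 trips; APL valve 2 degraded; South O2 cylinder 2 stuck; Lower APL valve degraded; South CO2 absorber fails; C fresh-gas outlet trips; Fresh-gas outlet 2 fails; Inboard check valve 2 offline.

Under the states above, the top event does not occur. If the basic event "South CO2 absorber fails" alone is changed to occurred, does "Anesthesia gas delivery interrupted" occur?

Counterfactual: set "South CO2 absorber fails" to occurred.
Scavenge line inoperative [OR]: Lower pipeline inlet offline=occurs, Lower APL valve degraded=not, Inboard flowmeter is inoperative=not → at least one input occurs → occurs.
Cylinder backup unavailable [AND]: South CO2 absorber fails=occurs, Scavenge line inoperative=occurs → all inputs occur → occurs.
O2 supply lost [AND]: C fresh-gas outlet trips=not, A O2 cylinder is out=occurs, South check valve is inoperative=occurs, A supply hose fails=occurs → not all inputs occur → does not occur.
Pipeline path down [OR]: North vaporizer lost=occurs, Emergency pressure regulator fails=occurs, Redundant CO2 absorber 2 trips=not → at least one input occurs → occurs.
Breathing circuit unavailable [AND]: Pipeline path down=occurs, Pipeline inlet 2 stuck=occurs, APL valve 2 degraded=not → not all inputs occur → does not occur.
Vaporizer chain lost [AND]: Breathing circuit unavailable=not, Aft flowmeter 2 lost=occurs, Fresh-gas outlet 2 fails=not, South O2 cylinder 2 stuck=not → not all inputs occur → does not occur.
Scavenge line 2 down [OR]: O2 supply lost=not, Vaporizer chain lost=not, Inboard check valve 2 offline=not → no input occurs → does not occur.
Anesthesia gas delivery interrupted [OR]: Cylinder backup unavailable=occurs, Scavenge line 2 down=not → at least one input occurs → occurs.

Yes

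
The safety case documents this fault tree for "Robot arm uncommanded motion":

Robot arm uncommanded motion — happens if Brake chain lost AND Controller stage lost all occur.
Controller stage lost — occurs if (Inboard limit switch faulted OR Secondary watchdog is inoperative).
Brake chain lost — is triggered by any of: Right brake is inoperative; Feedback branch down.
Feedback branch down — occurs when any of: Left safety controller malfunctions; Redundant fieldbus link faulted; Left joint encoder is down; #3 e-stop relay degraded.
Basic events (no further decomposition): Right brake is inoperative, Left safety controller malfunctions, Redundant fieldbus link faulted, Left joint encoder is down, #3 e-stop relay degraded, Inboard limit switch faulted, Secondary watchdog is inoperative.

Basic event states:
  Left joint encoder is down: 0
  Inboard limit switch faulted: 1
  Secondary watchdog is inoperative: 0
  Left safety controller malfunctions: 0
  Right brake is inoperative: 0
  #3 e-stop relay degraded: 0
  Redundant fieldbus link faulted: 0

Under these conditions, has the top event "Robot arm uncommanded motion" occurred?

Feedback branch down [OR]: Left safety controller malfunctions=not, Redundant fieldbus link faulted=not, Left joint encoder is down=not, #3 e-stop relay degraded=not → no input occurs → does not occur.
Brake chain lost [OR]: Right brake is inoperative=not, Feedback branch down=not → no input occurs → does not occur.
Controller stage lost [OR]: Inboard limit switch faulted=occurs, Secondary watchdog is inoperative=not → at least one input occurs → occurs.
Robot arm uncommanded motion [AND]: Brake chain lost=not, Controller stage lost=occurs → not all inputs occur → does not occur.

No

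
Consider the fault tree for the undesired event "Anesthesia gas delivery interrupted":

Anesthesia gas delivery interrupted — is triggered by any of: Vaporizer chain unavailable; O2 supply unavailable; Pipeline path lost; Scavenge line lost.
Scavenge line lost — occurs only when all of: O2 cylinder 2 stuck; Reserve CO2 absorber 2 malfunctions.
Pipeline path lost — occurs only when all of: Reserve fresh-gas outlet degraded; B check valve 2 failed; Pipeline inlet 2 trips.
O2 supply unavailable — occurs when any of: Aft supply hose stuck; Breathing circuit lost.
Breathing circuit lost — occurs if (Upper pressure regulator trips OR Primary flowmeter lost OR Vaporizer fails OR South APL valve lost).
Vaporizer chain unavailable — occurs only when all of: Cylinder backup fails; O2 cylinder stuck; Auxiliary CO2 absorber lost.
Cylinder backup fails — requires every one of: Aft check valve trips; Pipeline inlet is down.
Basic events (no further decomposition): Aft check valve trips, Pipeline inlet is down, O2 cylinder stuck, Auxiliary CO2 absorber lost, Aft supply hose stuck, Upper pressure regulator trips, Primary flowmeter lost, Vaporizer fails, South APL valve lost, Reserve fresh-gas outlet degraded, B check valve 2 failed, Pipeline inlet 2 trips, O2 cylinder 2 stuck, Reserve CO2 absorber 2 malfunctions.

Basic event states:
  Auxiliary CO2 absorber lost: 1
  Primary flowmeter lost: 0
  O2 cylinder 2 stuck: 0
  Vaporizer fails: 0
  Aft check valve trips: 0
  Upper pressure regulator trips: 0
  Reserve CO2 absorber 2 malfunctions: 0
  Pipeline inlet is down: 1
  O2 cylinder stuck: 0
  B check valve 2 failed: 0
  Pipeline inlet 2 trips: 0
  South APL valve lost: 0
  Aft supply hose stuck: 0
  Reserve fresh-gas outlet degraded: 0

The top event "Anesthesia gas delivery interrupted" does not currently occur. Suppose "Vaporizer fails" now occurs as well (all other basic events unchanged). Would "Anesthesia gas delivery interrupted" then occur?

Counterfactual: set "Vaporizer fails" to occurred.
Cylinder backup fails [AND]: Aft check valve trips=not, Pipeline inlet is down=occurs → not all inputs occur → does not occur.
Vaporizer chain unavailable [AND]: Cylinder backup fails=not, O2 cylinder stuck=not, Auxiliary CO2 absorber lost=occurs → not all inputs occur → does not occur.
Breathing circuit lost [OR]: Upper pressure regulator trips=not, Primary flowmeter lost=not, Vaporizer fails=occurs, South APL valve lost=not → at least one input occurs → occurs.
O2 supply unavailable [OR]: Aft supply hose stuck=not, Breathing circuit lost=occurs → at least one input occurs → occurs.
Pipeline path lost [AND]: Reserve fresh-gas outlet degraded=not, B check valve 2 failed=not, Pipeline inlet 2 trips=not → not all inputs occur → does not occur.
Scavenge line lost [AND]: O2 cylinder 2 stuck=not, Reserve CO2 absorber 2 malfunctions=not → not all inputs occur → does not occur.
Anesthesia gas delivery interrupted [OR]: Vaporizer chain unavailable=not, O2 supply unavailable=occurs, Pipeline path lost=not, Scavenge line lost=not → at least one input occurs → occurs.

Yes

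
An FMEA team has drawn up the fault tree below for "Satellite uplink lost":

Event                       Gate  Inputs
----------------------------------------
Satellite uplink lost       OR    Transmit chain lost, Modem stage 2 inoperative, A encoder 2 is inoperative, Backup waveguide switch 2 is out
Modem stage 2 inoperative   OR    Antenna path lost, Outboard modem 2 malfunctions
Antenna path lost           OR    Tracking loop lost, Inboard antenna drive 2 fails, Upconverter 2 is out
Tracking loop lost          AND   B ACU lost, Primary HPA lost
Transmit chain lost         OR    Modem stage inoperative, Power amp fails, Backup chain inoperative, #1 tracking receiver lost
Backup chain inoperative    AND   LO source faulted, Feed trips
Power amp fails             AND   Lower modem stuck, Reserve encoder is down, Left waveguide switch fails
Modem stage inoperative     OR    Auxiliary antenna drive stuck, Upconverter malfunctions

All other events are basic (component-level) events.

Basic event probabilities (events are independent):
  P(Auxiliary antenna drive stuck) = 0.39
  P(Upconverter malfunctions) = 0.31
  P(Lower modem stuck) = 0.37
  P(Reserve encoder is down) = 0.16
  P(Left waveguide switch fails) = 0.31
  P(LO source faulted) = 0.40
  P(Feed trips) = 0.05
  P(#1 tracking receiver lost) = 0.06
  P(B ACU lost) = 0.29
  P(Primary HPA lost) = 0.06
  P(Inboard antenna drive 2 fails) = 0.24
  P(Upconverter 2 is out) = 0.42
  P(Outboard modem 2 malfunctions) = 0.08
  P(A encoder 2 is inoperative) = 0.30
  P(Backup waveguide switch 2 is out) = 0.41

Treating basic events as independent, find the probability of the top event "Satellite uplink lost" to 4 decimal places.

0.9374

P(Modem stage inoperative) [OR] = 1 − (1−0.39) × (1−0.31) = 0.579100
P(Power amp fails) [AND] = 0.37 × 0.16 × 0.31 = 0.018352
P(Backup chain inoperative) [AND] = 0.40 × 0.05 = 0.020000
P(Transmit chain lost) [OR] = 1 − (1−0.579100) × (1−0.018352) × (1−0.020000) × (1−0.06) = 0.619383
P(Tracking loop lost) [AND] = 0.29 × 0.06 = 0.017400
P(Antenna path lost) [OR] = 1 − (1−0.017400) × (1−0.24) × (1−0.42) = 0.566870
P(Modem stage 2 inoperative) [OR] = 1 − (1−0.566870) × (1−0.08) = 0.601520
P(Satellite uplink lost) [OR] = 1 − (1−0.619383) × (1−0.601520) × (1−0.30) × (1−0.41) = 0.937361
Rounded to 4 decimal places: P(Satellite uplink lost) ≈ 0.9374.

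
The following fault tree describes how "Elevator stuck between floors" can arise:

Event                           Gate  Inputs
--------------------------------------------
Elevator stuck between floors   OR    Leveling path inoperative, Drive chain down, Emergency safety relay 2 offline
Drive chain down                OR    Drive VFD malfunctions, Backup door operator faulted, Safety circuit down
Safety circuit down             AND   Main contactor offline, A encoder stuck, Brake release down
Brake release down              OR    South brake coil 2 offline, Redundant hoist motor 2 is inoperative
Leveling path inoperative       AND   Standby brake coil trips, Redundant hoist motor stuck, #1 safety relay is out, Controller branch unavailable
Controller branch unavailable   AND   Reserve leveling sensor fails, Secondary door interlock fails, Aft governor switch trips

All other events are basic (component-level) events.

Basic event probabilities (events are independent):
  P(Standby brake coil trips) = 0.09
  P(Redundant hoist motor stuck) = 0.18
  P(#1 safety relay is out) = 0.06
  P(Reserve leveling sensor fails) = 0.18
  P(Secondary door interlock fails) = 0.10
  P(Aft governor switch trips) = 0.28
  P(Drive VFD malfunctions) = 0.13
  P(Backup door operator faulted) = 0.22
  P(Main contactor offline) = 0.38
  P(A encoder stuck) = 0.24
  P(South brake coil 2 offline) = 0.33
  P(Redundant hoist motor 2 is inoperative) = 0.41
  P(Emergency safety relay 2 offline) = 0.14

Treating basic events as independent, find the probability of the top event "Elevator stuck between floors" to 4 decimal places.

0.4486

P(Controller branch unavailable) [AND] = 0.18 × 0.10 × 0.28 = 0.005040
P(Leveling path inoperative) [AND] = 0.09 × 0.18 × 0.06 × 0.005040 = 0.000005
P(Brake release down) [OR] = 1 − (1−0.33) × (1−0.41) = 0.604700
P(Safety circuit down) [AND] = 0.38 × 0.24 × 0.604700 = 0.055149
P(Drive chain down) [OR] = 1 − (1−0.13) × (1−0.22) × (1−0.055149) = 0.358824
P(Elevator stuck between floors) [OR] = 1 − (1−0.000005) × (1−0.358824) × (1−0.14) = 0.448591
Rounded to 4 decimal places: P(Elevator stuck between floors) ≈ 0.4486.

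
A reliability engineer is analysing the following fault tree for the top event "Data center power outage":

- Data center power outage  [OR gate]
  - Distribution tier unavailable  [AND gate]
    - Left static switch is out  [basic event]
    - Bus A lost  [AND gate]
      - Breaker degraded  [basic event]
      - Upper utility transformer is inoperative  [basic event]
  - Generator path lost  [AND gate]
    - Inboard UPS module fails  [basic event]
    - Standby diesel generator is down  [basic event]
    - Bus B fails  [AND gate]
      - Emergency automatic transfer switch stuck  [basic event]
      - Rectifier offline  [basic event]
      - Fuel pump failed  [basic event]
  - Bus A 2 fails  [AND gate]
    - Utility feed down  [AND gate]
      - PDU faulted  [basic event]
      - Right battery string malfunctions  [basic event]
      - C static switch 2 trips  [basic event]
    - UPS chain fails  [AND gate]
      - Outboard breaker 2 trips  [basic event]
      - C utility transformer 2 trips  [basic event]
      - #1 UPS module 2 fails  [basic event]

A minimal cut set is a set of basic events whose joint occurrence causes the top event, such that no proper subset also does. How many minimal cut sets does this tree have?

3

Bus A lost [AND]: one cut set from each child combined → 1 × 1 = 1 cut set(s).
Distribution tier unavailable [AND]: one cut set from each child combined → 1 × 1 = 1 cut set(s).
Bus B fails [AND]: one cut set from each child combined → 1 × 1 × 1 = 1 cut set(s).
Generator path lost [AND]: one cut set from each child combined → 1 × 1 × 1 = 1 cut set(s).
Utility feed down [AND]: one cut set from each child combined → 1 × 1 × 1 = 1 cut set(s).
UPS chain fails [AND]: one cut set from each child combined → 1 × 1 × 1 = 1 cut set(s).
Bus A 2 fails [AND]: one cut set from each child combined → 1 × 1 = 1 cut set(s).
Data center power outage [OR]: union of children's cut sets → 3 cut set(s).
Minimal cut sets: {Breaker degraded, Left static switch is out, Upper utility transformer is inoperative}; {Emergency automatic transfer switch stuck, Fuel pump failed, Inboard UPS module fails, Rectifier offline, Standby diesel generator is down}; {#1 UPS module 2 fails, C static switch 2 trips, C utility transformer 2 trips, Outboard breaker 2 trips, PDU faulted, Right battery string malfunctions}.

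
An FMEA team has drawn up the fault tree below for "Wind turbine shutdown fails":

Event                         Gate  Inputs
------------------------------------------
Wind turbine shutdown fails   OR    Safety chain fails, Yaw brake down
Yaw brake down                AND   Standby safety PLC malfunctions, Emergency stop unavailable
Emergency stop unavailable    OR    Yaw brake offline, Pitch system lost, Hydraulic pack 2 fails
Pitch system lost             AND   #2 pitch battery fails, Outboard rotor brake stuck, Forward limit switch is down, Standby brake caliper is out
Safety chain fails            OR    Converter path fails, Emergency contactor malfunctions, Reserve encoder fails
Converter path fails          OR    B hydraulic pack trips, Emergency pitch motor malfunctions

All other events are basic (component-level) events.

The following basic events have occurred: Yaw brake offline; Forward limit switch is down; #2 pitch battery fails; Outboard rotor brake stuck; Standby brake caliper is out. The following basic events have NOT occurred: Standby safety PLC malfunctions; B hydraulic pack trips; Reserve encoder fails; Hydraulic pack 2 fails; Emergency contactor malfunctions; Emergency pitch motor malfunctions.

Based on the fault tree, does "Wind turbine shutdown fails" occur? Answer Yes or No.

Converter path fails [OR]: B hydraulic pack trips=not, Emergency pitch motor malfunctions=not → no input occurs → does not occur.
Safety chain fails [OR]: Converter path fails=not, Emergency contactor malfunctions=not, Reserve encoder fails=not → no input occurs → does not occur.
Pitch system lost [AND]: #2 pitch battery fails=occurs, Outboard rotor brake stuck=occurs, Forward limit switch is down=occurs, Standby brake caliper is out=occurs → all inputs occur → occurs.
Emergency stop unavailable [OR]: Yaw brake offline=occurs, Pitch system lost=occurs, Hydraulic pack 2 fails=not → at least one input occurs → occurs.
Yaw brake down [AND]: Standby safety PLC malfunctions=not, Emergency stop unavailable=occurs → not all inputs occur → does not occur.
Wind turbine shutdown fails [OR]: Safety chain fails=not, Yaw brake down=not → no input occurs → does not occur.

No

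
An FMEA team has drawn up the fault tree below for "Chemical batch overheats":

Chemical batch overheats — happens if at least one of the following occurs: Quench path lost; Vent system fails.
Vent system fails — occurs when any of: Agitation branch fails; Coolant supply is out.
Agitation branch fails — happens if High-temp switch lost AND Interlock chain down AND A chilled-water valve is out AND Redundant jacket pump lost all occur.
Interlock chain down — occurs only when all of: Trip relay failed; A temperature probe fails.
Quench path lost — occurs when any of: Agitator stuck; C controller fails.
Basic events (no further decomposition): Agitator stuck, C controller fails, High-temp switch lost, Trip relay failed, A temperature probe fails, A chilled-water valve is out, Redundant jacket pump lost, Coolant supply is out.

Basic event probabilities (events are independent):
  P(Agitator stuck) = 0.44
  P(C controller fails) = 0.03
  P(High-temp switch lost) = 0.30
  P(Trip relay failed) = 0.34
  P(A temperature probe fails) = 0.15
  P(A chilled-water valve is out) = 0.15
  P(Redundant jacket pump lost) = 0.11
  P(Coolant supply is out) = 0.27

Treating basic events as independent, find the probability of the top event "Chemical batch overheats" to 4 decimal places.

0.6036

P(Quench path lost) [OR] = 1 − (1−0.44) × (1−0.03) = 0.456800
P(Interlock chain down) [AND] = 0.34 × 0.15 = 0.051000
P(Agitation branch fails) [AND] = 0.30 × 0.051000 × 0.15 × 0.11 = 0.000252
P(Vent system fails) [OR] = 1 − (1−0.000252) × (1−0.27) = 0.270184
P(Chemical batch overheats) [OR] = 1 − (1−0.456800) × (1−0.270184) = 0.603564
Rounded to 4 decimal places: P(Chemical batch overheats) ≈ 0.6036.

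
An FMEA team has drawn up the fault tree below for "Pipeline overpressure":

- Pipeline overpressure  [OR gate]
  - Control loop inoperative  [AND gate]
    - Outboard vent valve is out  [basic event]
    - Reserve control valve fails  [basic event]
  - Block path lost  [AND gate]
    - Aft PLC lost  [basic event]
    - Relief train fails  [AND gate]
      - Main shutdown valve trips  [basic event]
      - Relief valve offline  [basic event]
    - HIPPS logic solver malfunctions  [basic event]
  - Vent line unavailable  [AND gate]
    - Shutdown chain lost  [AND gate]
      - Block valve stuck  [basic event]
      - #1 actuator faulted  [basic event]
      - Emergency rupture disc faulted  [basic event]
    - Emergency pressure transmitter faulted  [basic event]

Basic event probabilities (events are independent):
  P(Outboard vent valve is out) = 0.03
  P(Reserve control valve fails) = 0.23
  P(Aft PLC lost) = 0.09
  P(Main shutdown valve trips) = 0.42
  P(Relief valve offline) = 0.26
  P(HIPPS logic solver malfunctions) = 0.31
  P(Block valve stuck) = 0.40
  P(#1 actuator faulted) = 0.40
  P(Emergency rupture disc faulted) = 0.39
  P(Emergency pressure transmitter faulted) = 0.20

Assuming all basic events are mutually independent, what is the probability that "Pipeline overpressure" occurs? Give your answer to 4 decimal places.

P(Control loop inoperative) [AND] = 0.03 × 0.23 = 0.006900
P(Relief train fails) [AND] = 0.42 × 0.26 = 0.109200
P(Block path lost) [AND] = 0.09 × 0.109200 × 0.31 = 0.003047
P(Shutdown chain lost) [AND] = 0.40 × 0.40 × 0.39 = 0.062400
P(Vent line unavailable) [AND] = 0.062400 × 0.20 = 0.012480
P(Pipeline overpressure) [OR] = 1 − (1−0.006900) × (1−0.003047) × (1−0.012480) = 0.022282
Rounded to 4 decimal places: P(Pipeline overpressure) ≈ 0.0223.

0.0223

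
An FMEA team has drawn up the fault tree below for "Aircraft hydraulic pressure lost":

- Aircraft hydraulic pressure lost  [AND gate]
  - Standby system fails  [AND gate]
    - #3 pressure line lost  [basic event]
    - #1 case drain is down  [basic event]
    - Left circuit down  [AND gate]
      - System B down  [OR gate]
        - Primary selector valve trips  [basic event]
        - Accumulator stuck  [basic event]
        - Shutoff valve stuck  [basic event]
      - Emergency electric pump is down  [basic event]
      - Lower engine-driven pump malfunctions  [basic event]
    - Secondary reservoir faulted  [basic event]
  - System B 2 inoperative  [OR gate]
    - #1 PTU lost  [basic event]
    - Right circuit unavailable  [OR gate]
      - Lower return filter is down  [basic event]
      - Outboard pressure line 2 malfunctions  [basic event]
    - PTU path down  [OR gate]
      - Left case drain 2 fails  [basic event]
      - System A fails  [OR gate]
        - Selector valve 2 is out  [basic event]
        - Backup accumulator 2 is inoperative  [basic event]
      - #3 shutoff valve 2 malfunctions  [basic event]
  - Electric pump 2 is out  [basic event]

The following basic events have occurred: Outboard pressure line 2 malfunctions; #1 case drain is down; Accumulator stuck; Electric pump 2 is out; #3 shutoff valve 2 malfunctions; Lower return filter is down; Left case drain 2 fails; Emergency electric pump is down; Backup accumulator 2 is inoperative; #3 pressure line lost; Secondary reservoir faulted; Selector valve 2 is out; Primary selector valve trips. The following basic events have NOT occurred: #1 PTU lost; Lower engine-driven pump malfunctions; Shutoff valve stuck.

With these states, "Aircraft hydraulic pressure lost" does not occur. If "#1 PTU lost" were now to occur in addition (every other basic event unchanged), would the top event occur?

No

Counterfactual: set "#1 PTU lost" to occurred.
System B down [OR]: Primary selector valve trips=occurs, Accumulator stuck=occurs, Shutoff valve stuck=not → at least one input occurs → occurs.
Left circuit down [AND]: System B down=occurs, Emergency electric pump is down=occurs, Lower engine-driven pump malfunctions=not → not all inputs occur → does not occur.
Standby system fails [AND]: #3 pressure line lost=occurs, #1 case drain is down=occurs, Left circuit down=not, Secondary reservoir faulted=occurs → not all inputs occur → does not occur.
Right circuit unavailable [OR]: Lower return filter is down=occurs, Outboard pressure line 2 malfunctions=occurs → at least one input occurs → occurs.
System A fails [OR]: Selector valve 2 is out=occurs, Backup accumulator 2 is inoperative=occurs → at least one input occurs → occurs.
PTU path down [OR]: Left case drain 2 fails=occurs, System A fails=occurs, #3 shutoff valve 2 malfunctions=occurs → at least one input occurs → occurs.
System B 2 inoperative [OR]: #1 PTU lost=occurs, Right circuit unavailable=occurs, PTU path down=occurs → at least one input occurs → occurs.
Aircraft hydraulic pressure lost [AND]: Standby system fails=not, System B 2 inoperative=occurs, Electric pump 2 is out=occurs → not all inputs occur → does not occur.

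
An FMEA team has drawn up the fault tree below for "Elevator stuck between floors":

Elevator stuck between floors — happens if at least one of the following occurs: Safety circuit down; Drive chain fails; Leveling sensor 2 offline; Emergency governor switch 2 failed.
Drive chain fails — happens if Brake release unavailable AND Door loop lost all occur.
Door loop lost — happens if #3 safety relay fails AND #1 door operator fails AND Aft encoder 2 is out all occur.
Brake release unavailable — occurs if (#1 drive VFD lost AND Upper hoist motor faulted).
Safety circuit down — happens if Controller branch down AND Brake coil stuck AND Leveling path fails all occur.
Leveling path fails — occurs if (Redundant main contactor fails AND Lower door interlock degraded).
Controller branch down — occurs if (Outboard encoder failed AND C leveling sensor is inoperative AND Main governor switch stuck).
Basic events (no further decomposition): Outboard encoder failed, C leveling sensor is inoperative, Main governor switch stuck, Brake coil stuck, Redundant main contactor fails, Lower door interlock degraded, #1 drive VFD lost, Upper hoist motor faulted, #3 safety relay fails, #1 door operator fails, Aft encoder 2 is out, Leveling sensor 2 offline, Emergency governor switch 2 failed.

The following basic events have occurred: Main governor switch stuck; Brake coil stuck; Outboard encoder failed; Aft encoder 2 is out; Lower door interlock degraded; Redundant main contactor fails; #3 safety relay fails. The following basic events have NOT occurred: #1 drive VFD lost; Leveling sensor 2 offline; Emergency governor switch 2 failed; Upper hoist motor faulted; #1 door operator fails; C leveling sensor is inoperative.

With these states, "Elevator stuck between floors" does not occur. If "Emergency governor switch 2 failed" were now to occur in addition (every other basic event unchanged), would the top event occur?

Counterfactual: set "Emergency governor switch 2 failed" to occurred.
Controller branch down [AND]: Outboard encoder failed=occurs, C leveling sensor is inoperative=not, Main governor switch stuck=occurs → not all inputs occur → does not occur.
Leveling path fails [AND]: Redundant main contactor fails=occurs, Lower door interlock degraded=occurs → all inputs occur → occurs.
Safety circuit down [AND]: Controller branch down=not, Brake coil stuck=occurs, Leveling path fails=occurs → not all inputs occur → does not occur.
Brake release unavailable [AND]: #1 drive VFD lost=not, Upper hoist motor faulted=not → not all inputs occur → does not occur.
Door loop lost [AND]: #3 safety relay fails=occurs, #1 door operator fails=not, Aft encoder 2 is out=occurs → not all inputs occur → does not occur.
Drive chain fails [AND]: Brake release unavailable=not, Door loop lost=not → not all inputs occur → does not occur.
Elevator stuck between floors [OR]: Safety circuit down=not, Drive chain fails=not, Leveling sensor 2 offline=not, Emergency governor switch 2 failed=occurs → at least one input occurs → occurs.

Yes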